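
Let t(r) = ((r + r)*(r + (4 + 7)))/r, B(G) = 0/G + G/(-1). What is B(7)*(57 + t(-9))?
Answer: -427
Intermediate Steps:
B(G) = -G (B(G) = 0 + G*(-1) = 0 - G = -G)
t(r) = 22 + 2*r (t(r) = ((2*r)*(r + 11))/r = ((2*r)*(11 + r))/r = (2*r*(11 + r))/r = 22 + 2*r)
B(7)*(57 + t(-9)) = (-1*7)*(57 + (22 + 2*(-9))) = -7*(57 + (22 - 18)) = -7*(57 + 4) = -7*61 = -427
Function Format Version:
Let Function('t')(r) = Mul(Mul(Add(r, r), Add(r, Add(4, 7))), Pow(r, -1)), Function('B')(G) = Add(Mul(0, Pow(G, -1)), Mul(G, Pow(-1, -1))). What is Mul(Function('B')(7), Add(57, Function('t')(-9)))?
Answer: -427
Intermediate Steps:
Function('B')(G) = Mul(-1, G) (Function('B')(G) = Add(0, Mul(G, -1)) = Add(0, Mul(-1, G)) = Mul(-1, G))
Function('t')(r) = Add(22, Mul(2, r)) (Function('t')(r) = Mul(Mul(Mul(2, r), Add(r, 11)), Pow(r, -1)) = Mul(Mul(Mul(2, r), Add(11, r)), Pow(r, -1)) = Mul(Mul(2, r, Add(11, r)), Pow(r, -1)) = Add(22, Mul(2, r)))
Mul(Function('B')(7), Add(57, Function('t')(-9))) = Mul(Mul(-1, 7), Add(57, Add(22, Mul(2, -9)))) = Mul(-7, Add(57, Add(22, -18))) = Mul(-7, Add(57, 4)) = Mul(-7, 61) = -427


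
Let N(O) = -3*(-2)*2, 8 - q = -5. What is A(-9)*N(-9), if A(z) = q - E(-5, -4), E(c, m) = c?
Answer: 216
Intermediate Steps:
q = 13 (q = 8 - 1*(-5) = 8 + 5 = 13)
N(O) = 12 (N(O) = 6*2 = 12)
A(z) = 18 (A(z) = 13 - 1*(-5) = 13 + 5 = 18)
A(-9)*N(-9) = 18*12 = 216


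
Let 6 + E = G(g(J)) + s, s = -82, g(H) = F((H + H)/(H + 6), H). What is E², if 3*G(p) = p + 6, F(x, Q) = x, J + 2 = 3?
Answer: 3254416/441 ≈ 7379.6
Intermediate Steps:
J = 1 (J = -2 + 3 = 1)
g(H) = 2*H/(6 + H) (g(H) = (H + H)/(H + 6) = (2*H)/(6 + H) = 2*H/(6 + H))
G(p) = 2 + p/3 (G(p) = (p + 6)/3 = (6 + p)/3 = 2 + p/3)
E = -1804/21 (E = -6 + ((2 + (2*1/(6 + 1))/3) - 82) = -6 + ((2 + (2*1/7)/3) - 82) = -6 + ((2 + (2*1*(⅐))/3) - 82) = -6 + ((2 + (⅓)*(2/7)) - 82) = -6 + ((2 + 2/21) - 82) = -6 + (44/21 - 82) = -6 - 1678/21 = -1804/21 ≈ -85.905)
E² = (-1804/21)² = 3254416/441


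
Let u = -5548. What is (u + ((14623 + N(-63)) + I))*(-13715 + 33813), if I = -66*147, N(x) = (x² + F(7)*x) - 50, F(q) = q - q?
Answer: 66162616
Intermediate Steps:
F(q) = 0
N(x) = -50 + x² (N(x) = (x² + 0*x) - 50 = (x² + 0) - 50 = x² - 50 = -50 + x²)
I = -9702
(u + ((14623 + N(-63)) + I))*(-13715 + 33813) = (-5548 + ((14623 + (-50 + (-63)²)) - 9702))*(-13715 + 33813) = (-5548 + ((14623 + (-50 + 3969)) - 9702))*20098 = (-5548 + ((14623 + 3919) - 9702))*20098 = (-5548 + (18542 - 9702))*20098 = (-5548 + 8840)*20098 = 3292*20098 = 66162616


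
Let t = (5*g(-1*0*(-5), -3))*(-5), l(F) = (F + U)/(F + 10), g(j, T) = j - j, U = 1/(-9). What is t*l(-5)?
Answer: 0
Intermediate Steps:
U = -1/9 ≈ -0.11111
g(j, T) = 0
l(F) = (-1/9 + F)/(10 + F) (l(F) = (F - 1/9)/(F + 10) = (-1/9 + F)/(10 + F))
t = 0 (t = (5*0)*(-5) = 0*(-5) = 0)
t*l(-5) = 0*((-1/9 - 5)/(10 - 5)) = 0*(-46/9/5) = 0*((1/5)*(-46/9)) = 0*(-46/45) = 0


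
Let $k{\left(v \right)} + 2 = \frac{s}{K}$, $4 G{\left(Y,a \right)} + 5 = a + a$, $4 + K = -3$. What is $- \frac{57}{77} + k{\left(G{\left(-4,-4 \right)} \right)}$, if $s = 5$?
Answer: $- \frac{38}{11} \approx -3.4545$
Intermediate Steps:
$K = -7$ ($K = -4 - 3 = -7$)
$G{\left(Y,a \right)} = - \frac{5}{4} + \frac{a}{2}$ ($G{\left(Y,a \right)} = - \frac{5}{4} + \frac{a + a}{4} = - \frac{5}{4} + \frac{2 a}{4} = - \frac{5}{4} + \frac{a}{2}$)
$k{\left(v \right)} = - \frac{19}{7}$ ($k{\left(v \right)} = -2 + \frac{5}{-7} = -2 + 5 \left(- \frac{1}{7}\right) = -2 - \frac{5}{7} = - \frac{19}{7}$)
$- \frac{57}{77} + k{\left(G{\left(-4,-4 \right)} \right)} = - \frac{57}{77} - \frac{19}{7} = - \frac{38}{11}$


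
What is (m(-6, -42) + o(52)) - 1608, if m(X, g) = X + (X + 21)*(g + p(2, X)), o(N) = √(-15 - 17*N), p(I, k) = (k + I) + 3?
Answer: -2259 + I*√899 ≈ -2259.0 + 29.983*I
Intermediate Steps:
p(I, k) = 3 + I + k (p(I, k) = (I + k) + 3 = 3 + I + k)
m(X, g) = X + (21 + X)*(5 + X + g) (m(X, g) = X + (X + 21)*(g + (3 + 2 + X)) = X + (21 + X)*(g + (5 + X)) = X + (21 + X)*(5 + X + g))
(m(-6, -42) + o(52)) - 1608 = ((105 + (-6)² + 21*(-42) + 27*(-6) - 6*(-42)) + √(-15 - 17*52)) - 1608 = ((105 + 36 - 882 - 162 + 252) + √(-15 - 884)) - 1608 = (-651 + √(-899)) - 1608 = (-651 + I*√899) - 1608 = -2259 + I*√899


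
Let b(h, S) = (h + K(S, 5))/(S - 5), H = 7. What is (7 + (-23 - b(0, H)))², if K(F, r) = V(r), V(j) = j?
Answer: 1369/4 ≈ 342.25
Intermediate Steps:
K(F, r) = r
b(h, S) = (5 + h)/(-5 + S) (b(h, S) = (h + 5)/(S - 5) = (5 + h)/(-5 + S))
(7 + (-23 - b(0, H)))² = (7 + (-23 - (5 + 0)/(-5 + 7)))² = (7 + (-23 - 5/2))² = (7 - 51/2)² = (-37/2)² = 1369/4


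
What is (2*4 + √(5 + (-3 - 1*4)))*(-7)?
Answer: -56 - 7*I*√2 ≈ -56.0 - 9.8995*I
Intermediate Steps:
(2*4 + √(5 + (-3 - 1*4)))*(-7) = (8 + √(5 + (-3 - 4)))*(-7) = (8 + √(5 - 7))*(-7) = (8 + √(-2))*(-7) = (8 + I*√2)*(-7) = -56 - 7*I*√2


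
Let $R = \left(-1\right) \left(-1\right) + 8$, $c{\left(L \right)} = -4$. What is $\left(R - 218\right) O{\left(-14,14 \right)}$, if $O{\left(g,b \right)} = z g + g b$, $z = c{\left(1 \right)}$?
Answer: $29260$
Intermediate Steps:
$R = 9$ ($R = 1 + 8 = 9$)
$z = -4$
$O{\left(g,b \right)} = - 4 g + b g$ ($O{\left(g,b \right)} = - 4 g + g b = - 4 g + b g$)
$\left(R - 218\right) O{\left(-14,14 \right)} = \left(9 - 218\right) \left(- 14 \left(-4 + 14\right)\right) = - 209 \left(\left(-14\right) 10\right) = \left(-209\right) \left(-140\right) = 29260$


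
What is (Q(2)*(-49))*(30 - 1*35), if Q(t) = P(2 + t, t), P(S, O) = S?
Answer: 980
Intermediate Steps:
Q(t) = 2 + t
(Q(2)*(-49))*(30 - 1*35) = ((2 + 2)*(-49))*(30 - 1*35) = (4*(-49))*(30 - 35) = -196*(-5) = 980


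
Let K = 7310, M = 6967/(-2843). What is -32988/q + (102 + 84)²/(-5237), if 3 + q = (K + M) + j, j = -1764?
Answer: -172683347930/13748680389 ≈ -12.560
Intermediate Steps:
M = -6967/2843 (M = 6967*(-1/2843) = -6967/2843 ≈ -2.4506)
q = 15751782/2843 (q = -3 + ((7310 - 6967/2843) - 1764) = -3 + (20775363/2843 - 1764) = -3 + 15760311/2843 = 15751782/2843 ≈ 5540.5)
-32988/q + (102 + 84)²/(-5237) = -32988/15751782/2843 + (102 + 84)²/(-5237) = -32988*2843/15751782 + 186²*(-1/5237) = -15630814/2625297 + 34596*(-1/5237) = -15630814/2625297 - 34596/5237 = -172683347930/13748680389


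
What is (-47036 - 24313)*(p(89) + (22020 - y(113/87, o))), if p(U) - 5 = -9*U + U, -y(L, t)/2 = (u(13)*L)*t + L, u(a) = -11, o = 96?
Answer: -38428595183/29 ≈ -1.3251e+9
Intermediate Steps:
y(L, t) = -2*L + 22*L*t (y(L, t) = -2*((-11*L)*t + L) = -2*(-11*L*t + L) = -2*(L - 11*L*t) = -2*L + 22*L*t)
p(U) = 5 - 8*U (p(U) = 5 + (-9*U + U) = 5 - 8*U)
(-47036 - 24313)*(p(89) + (22020 - y(113/87, o))) = (-47036 - 24313)*((5 - 8*89) + (22020 - 2*113/87*(-1 + 11*96))) = -71349*((5 - 712) + (22020 - 2*113*(1/87)*(-1 + 1056))) = -71349*(-707 + (22020 - 2*113*1055/87)) = -71349*(-707 + (22020 - 1*238430/87)) = -71349*(-707 + (22020 - 238430/87)) = -71349*(-707 + 1677310/87) = -71349*1615801/87 = -38428595183/29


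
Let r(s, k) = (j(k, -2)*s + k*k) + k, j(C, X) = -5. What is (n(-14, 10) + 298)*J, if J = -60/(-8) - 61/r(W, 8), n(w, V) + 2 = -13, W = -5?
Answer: 377239/194 ≈ 1944.5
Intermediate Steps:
n(w, V) = -15 (n(w, V) = -2 - 13 = -15)
r(s, k) = k + k² - 5*s (r(s, k) = (-5*s + k*k) + k = (-5*s + k²) + k = (k² - 5*s) + k = k + k² - 5*s)
J = 1333/194 (J = -60/(-8) - 61/(8 + 8² - 5*(-5)) = -60*(-⅛) - 61/(8 + 64 + 25) = 15/2 - 61/97 = 1333/194 ≈ 6.8711)
(n(-14, 10) + 298)*J = (-15 + 298)*(1333/194) = 283*(1333/194) = 377239/194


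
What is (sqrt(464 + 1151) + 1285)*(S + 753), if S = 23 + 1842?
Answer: 3364130 + 2618*sqrt(1615) ≈ 3.4693e+6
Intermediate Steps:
S = 1865
(sqrt(464 + 1151) + 1285)*(S + 753) = (sqrt(464 + 1151) + 1285)*(1865 + 753) = (sqrt(1615) + 1285)*2618 = (1285 + sqrt(1615))*2618 = 3364130 + 2618*sqrt(1615)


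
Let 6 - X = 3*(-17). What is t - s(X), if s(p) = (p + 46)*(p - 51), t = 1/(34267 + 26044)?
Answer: -37272197/60311 ≈ -618.00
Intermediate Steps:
X = 57 (X = 6 - 3*(-17) = 6 - 1*(-51) = 6 + 51 = 57)
t = 1/60311 ≈ 1.6581e-5
s(p) = (-51 + p)*(46 + p) (s(p) = (46 + p)*(-51 + p) = (-51 + p)*(46 + p))
t - s(X) = 1/60311 - (-2346 + 57² - 5*57) = 1/60311 - (-2346 + 3249 - 285) = 1/60311 - 1*618 = 1/60311 - 618 = -37272197/60311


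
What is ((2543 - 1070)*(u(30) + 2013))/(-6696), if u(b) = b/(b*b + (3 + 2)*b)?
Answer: -4324237/9765 ≈ -442.83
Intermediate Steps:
u(b) = b/(b² + 5*b)
((2543 - 1070)*(u(30) + 2013))/(-6696) = ((2543 - 1070)*(1/(5 + 30) + 2013))/(-6696) = (1473*(1/35 + 2013))*(-1/6696) = (1473*(70456/35))*(-1/6696) = (103781688/35)*(-1/6696) = -4324237/9765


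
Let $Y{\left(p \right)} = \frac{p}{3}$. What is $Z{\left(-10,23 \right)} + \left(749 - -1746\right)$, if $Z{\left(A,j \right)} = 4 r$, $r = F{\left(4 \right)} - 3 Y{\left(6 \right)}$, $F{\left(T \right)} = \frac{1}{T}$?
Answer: $2472$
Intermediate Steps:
$Y{\left(p \right)} = \frac{p}{3}$ ($Y{\left(p \right)} = p \frac{1}{3} = \frac{p}{3}$)
$r = - \frac{23}{4}$ ($r = \frac{1}{4} - 3 \cdot \frac{1}{3} \cdot 6 = \frac{1}{4} - 6 = - \frac{23}{4} \approx -5.75$)
$Z{\left(A,j \right)} = -23$ ($Z{\left(A,j \right)} = 4 \left(- \frac{23}{4}\right) = -23$)
$Z{\left(-10,23 \right)} + \left(749 - -1746\right) = -23 + \left(749 - -1746\right) = -23 + \left(749 + 1746\right) = -23 + 2495 = 2472$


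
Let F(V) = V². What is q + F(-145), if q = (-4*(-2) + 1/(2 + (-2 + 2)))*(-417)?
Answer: 34961/2 ≈ 17481.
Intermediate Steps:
q = -7089/2 (q = (8 + 1/(2 + 0))*(-417) = (8 + 1/2)*(-417) = (8 + ½)*(-417) = (17/2)*(-417) = -7089/2 ≈ -3544.5)
q + F(-145) = -7089/2 + (-145)² = -7089/2 + 21025 = 34961/2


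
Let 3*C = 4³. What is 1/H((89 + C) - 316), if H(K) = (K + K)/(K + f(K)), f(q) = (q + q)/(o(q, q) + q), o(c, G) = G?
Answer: 307/617 ≈ 0.49757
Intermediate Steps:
C = 64/3 (C = (⅓)*4³ = (⅓)*64 = 64/3 ≈ 21.333)
f(q) = 1 (f(q) = (q + q)/(q + q) = (2*q)/((2*q)) = (2*q)*(1/(2*q)) = 1)
H(K) = 2*K/(1 + K) (H(K) = (K + K)/(K + 1) = (2*K)/(1 + K) = 2*K/(1 + K))
1/H((89 + C) - 316) = 1/(2*((89 + 64/3) - 316)/(1 + ((89 + 64/3) - 316))) = 1/(2*(331/3 - 316)/(1 + (331/3 - 316))) = 1/(2*(-617/3)/(1 - 617/3)) = 1/(2*(-617/3)/(-614/3)) = 1/(2*(-617/3)*(-3/614)) = 1/(617/307) = 307/617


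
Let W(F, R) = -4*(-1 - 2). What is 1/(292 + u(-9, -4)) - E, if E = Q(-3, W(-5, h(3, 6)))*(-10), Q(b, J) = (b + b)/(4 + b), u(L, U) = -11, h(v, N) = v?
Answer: -16859/281 ≈ -59.996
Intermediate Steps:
W(F, R) = 12 (W(F, R) = -4*(-3) = 12)
Q(b, J) = 2*b/(4 + b) (Q(b, J) = (2*b)/(4 + b) = 2*b/(4 + b))
E = 60 (E = (2*(-3)/(4 - 3))*(-10) = (2*(-3)/1)*(-10) = (2*(-3)*1)*(-10) = -6*(-10) = 60)
1/(292 + u(-9, -4)) - E = 1/(292 - 11) - 1*60 = 1/281 - 60 = -16859/281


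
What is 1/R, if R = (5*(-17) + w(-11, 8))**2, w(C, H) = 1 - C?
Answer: 1/5329 ≈ 0.00018765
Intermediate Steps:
R = 5329 (R = (5*(-17) + (1 - 1*(-11)))**2 = (-85 + (1 + 11))**2 = (-85 + 12)**2 = (-73)**2 = 5329)
1/R = 1/5329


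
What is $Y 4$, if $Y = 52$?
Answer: $208$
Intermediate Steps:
$Y 4 = 52 \cdot 4 = 208$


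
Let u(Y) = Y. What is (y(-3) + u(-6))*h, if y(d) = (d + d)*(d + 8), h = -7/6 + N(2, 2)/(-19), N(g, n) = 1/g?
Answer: 816/19 ≈ 42.947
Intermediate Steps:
N(g, n) = 1/g
h = -68/57 (h = -7/6 + 1/(2*(-19)) = -7*1/6 + (1/2)*(-1/19) = -7/6 - 1/38 = -68/57 ≈ -1.1930)
y(d) = 2*d*(8 + d) (y(d) = (2*d)*(8 + d) = 2*d*(8 + d))
(y(-3) + u(-6))*h = (2*(-3)*(8 - 3) - 6)*(-68/57) = (2*(-3)*5 - 6)*(-68/57) = (-30 - 6)*(-68/57) = -36*(-68/57) = 816/19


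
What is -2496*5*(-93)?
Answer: 1160640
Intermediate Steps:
-2496*5*(-93) = -64*195*(-93) = -12480*(-93) = 1160640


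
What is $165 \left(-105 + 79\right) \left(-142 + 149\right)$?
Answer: $-30030$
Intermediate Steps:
$165 \left(-105 + 79\right) \left(-142 + 149\right) = 165 \left(\left(-26\right) 7\right) = 165 \left(-182\right) = -30030$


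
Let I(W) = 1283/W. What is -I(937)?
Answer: -1283/937 ≈ -1.3693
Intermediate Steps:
-I(937) = -1283/937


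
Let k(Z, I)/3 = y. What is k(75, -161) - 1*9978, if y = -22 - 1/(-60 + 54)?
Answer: -20087/2 ≈ -10044.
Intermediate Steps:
y = -131/6 (y = -22 - 1/(-6) = -22 - 1*(-⅙) = -22 + ⅙ = -131/6 ≈ -21.833)
k(Z, I) = -131/2 (k(Z, I) = 3*(-131/6) = -131/2)
k(75, -161) - 1*9978 = -131/2 - 1*9978 = -131/2 - 9978 = -20087/2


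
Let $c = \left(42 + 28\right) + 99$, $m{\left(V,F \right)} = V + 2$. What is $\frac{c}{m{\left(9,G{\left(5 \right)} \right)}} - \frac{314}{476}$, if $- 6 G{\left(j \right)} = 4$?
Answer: $\frac{38495}{2618} \approx 14.704$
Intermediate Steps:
$G{\left(j \right)} = - \frac{2}{3}$ ($G{\left(j \right)} = \left(- \frac{1}{6}\right) 4 = - \frac{2}{3}$)
$m{\left(V,F \right)} = 2 + V$
$c = 169$ ($c = 70 + 99 = 169$)
$\frac{c}{m{\left(9,G{\left(5 \right)} \right)}} - \frac{314}{476} = \frac{169}{2 + 9} - \frac{314}{476} = \frac{169}{11} - \frac{157}{238} = \frac{38495}{2618}$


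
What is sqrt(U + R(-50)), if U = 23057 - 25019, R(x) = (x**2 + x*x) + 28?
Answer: sqrt(3066) ≈ 55.371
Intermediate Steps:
R(x) = 28 + 2*x**2 (R(x) = (x**2 + x**2) + 28 = 2*x**2 + 28 = 28 + 2*x**2)
U = -1962
sqrt(U + R(-50)) = sqrt(-1962 + (28 + 2*(-50)**2)) = sqrt(-1962 + (28 + 2*2500)) = sqrt(-1962 + (28 + 5000)) = sqrt(-1962 + 5028) = sqrt(3066)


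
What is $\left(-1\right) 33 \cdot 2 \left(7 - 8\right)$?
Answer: $66$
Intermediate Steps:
$\left(-1\right) 33 \cdot 2 \left(7 - 8\right) = \left(-33\right) 2 \left(-1\right) = \left(-66\right) \left(-1\right) = 66$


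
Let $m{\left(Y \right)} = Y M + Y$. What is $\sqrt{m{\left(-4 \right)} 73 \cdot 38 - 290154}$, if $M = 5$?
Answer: $i \sqrt{356730} \approx 597.27 i$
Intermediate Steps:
$m{\left(Y \right)} = 6 Y$ ($m{\left(Y \right)} = Y 5 + Y = 5 Y + Y = 6 Y$)
$\sqrt{m{\left(-4 \right)} 73 \cdot 38 - 290154} = \sqrt{6 \left(-4\right) 73 \cdot 38 - 290154} = \sqrt{\left(-24\right) 73 \cdot 38 - 290154} = \sqrt{\left(-1752\right) 38 - 290154} = \sqrt{-66576 - 290154} = \sqrt{-356730} = i \sqrt{356730}$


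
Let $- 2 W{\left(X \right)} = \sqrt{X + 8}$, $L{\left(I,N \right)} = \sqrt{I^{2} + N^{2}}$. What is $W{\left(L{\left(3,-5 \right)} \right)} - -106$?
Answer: $106 - \frac{\sqrt{8 + \sqrt{34}}}{2} \approx 104.14$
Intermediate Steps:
$W{\left(X \right)} = - \frac{\sqrt{8 + X}}{2}$ ($W{\left(X \right)} = - \frac{\sqrt{X + 8}}{2} = - \frac{\sqrt{8 + X}}{2}$)
$W{\left(L{\left(3,-5 \right)} \right)} - -106 = - \frac{\sqrt{8 + \sqrt{3^{2} + \left(-5\right)^{2}}}}{2} - -106 = - \frac{\sqrt{8 + \sqrt{9 + 25}}}{2} + 106 = - \frac{\sqrt{8 + \sqrt{34}}}{2} + 106 = 106 - \frac{\sqrt{8 + \sqrt{34}}}{2}$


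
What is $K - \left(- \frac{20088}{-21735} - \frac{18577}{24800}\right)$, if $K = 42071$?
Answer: $\frac{167980389457}{3992800} \approx 42071.0$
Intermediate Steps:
$K - \left(- \frac{20088}{-21735} - \frac{18577}{24800}\right) = 42071 - \left(- \frac{20088}{-21735} - \frac{18577}{24800}\right) = 42071 - \left(\left(-20088\right) \left(- \frac{1}{21735}\right) - \frac{18577}{24800}\right) = 42071 - \left(\frac{744}{805} - \frac{18577}{24800}\right) = 42071 - \frac{699343}{3992800} = \frac{167980389457}{3992800}$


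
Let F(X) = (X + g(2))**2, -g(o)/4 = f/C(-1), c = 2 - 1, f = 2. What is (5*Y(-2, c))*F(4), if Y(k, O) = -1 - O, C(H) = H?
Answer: -1440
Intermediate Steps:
c = 1
g(o) = 8 (g(o) = -8/(-1) = -8*(-1) = -4*(-2) = 8)
F(X) = (8 + X)**2 (F(X) = (X + 8)**2 = (8 + X)**2)
(5*Y(-2, c))*F(4) = (5*(-1 - 1*1))*(8 + 4)**2 = (5*(-1 - 1))*12**2 = (5*(-2))*144 = -10*144 = -1440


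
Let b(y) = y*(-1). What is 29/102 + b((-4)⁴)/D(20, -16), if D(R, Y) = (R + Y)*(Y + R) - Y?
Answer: -787/102 ≈ -7.7157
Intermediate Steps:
b(y) = -y
D(R, Y) = (R + Y)² - Y (D(R, Y) = (R + Y)*(R + Y) - Y = (R + Y)² - Y)
29/102 + b((-4)⁴)/D(20, -16) = 29/102 + (-1*(-4)⁴)/((20 - 16)² - 1*(-16)) = 29*(1/102) + (-1*256)/(4² + 16) = 29/102 - 256/(16 + 16) = 29/102 - 256/32 = 29/102 - 256*1/32 = 29/102 - 8 = -787/102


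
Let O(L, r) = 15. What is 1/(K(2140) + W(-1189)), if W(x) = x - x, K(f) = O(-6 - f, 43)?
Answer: 1/15 ≈ 0.066667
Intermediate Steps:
K(f) = 15
W(x) = 0
1/(K(2140) + W(-1189)) = 1/(15 + 0) = 1/15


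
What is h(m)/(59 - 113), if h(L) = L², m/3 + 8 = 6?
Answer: -⅔ ≈ -0.66667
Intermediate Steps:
m = -6 (m = -24 + 3*6 = -24 + 18 = -6)
h(m)/(59 - 113) = (-6)²/(59 - 113) = 36/(-54) = 36*(-1/54) = -⅔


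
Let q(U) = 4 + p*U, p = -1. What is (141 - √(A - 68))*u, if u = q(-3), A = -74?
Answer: 987 - 7*I*√142 ≈ 987.0 - 83.415*I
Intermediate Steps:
q(U) = 4 - U
u = 7 (u = 4 - 1*(-3) = 4 + 3 = 7)
(141 - √(A - 68))*u = (141 - √(-74 - 68))*7 = (141 - √(-142))*7 = (141 - I*√142)*7 = 987 - 7*I*√142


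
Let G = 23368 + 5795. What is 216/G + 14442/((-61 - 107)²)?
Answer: 23737135/45727584 ≈ 0.51910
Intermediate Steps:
G = 29163
216/G + 14442/((-61 - 107)²) = 216/29163 + 14442/((-61 - 107)²) = 216*(1/29163) + 14442/((-168)²) = 72/9721 + 14442/28224 = 72/9721 + 14442*(1/28224) = 72/9721 + 2407/4704 = 23737135/45727584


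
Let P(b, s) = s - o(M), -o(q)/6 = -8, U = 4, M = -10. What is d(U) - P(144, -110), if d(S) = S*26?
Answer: 262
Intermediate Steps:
o(q) = 48 (o(q) = -6*(-8) = 48)
d(S) = 26*S
P(b, s) = -48 + s (P(b, s) = s - 1*48 = s - 48 = -48 + s)
d(U) - P(144, -110) = 26*4 - (-48 - 110) = 104 - 1*(-158) = 104 + 158 = 262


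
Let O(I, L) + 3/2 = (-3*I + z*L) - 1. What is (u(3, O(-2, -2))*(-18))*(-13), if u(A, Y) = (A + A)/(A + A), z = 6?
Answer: 234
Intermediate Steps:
O(I, L) = -5/2 - 3*I + 6*L (O(I, L) = -3/2 + ((-3*I + 6*L) - 1) = -3/2 + (-1 - 3*I + 6*L) = -5/2 - 3*I + 6*L)
u(A, Y) = 1 (u(A, Y) = (2*A)/((2*A)) = (2*A)*(1/(2*A)) = 1)
(u(3, O(-2, -2))*(-18))*(-13) = (1*(-18))*(-13) = -18*(-13) = 234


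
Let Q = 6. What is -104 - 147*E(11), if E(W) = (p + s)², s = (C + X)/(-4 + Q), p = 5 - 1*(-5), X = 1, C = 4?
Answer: -92291/4 ≈ -23073.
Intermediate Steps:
p = 10 (p = 5 + 5 = 10)
s = 5/2 (s = (4 + 1)/(-4 + 6) = 5/2 ≈ 2.5000)
E(W) = 625/4 (E(W) = (10 + 5/2)² = (25/2)² = 625/4)
-104 - 147*E(11) = -104 - 147*625/4 = -104 - 91875/4 = -92291/4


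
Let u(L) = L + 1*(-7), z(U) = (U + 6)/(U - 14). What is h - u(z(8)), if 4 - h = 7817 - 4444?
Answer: -10079/3 ≈ -3359.7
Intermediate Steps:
z(U) = (6 + U)/(-14 + U)
h = -3369 (h = 4 - (7817 - 4444) = 4 - 1*3373 = 4 - 3373 = -3369)
u(L) = -7 + L (u(L) = L - 7 = -7 + L)
h - u(z(8)) = -3369 - (-7 + (6 + 8)/(-14 + 8)) = -3369 - (-7 + 14/(-6)) = -3369 - (-7 - ⅙*14) = -3369 - (-7 - 7/3) = -3369 - 1*(-28/3) = -3369 + 28/3 = -10079/3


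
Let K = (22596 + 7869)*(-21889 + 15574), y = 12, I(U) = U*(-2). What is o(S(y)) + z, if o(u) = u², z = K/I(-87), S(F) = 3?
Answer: -64128303/58 ≈ -1.1057e+6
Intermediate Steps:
I(U) = -2*U
K = -192386475 (K = 30465*(-6315) = -192386475)
z = -64128825/58 (z = -192386475/((-2*(-87))) = -192386475/174 = -192386475*1/174 = -64128825/58 ≈ -1.1057e+6)
o(S(y)) + z = 3² - 64128825/58 = 9 - 64128825/58 = -64128303/58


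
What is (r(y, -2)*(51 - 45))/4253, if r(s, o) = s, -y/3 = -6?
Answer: 108/4253 ≈ 0.025394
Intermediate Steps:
y = 18 (y = -3*(-6) = 18)
(r(y, -2)*(51 - 45))/4253 = (18*(51 - 45))/4253 = (18*6)*(1/4253) = 108*(1/4253) = 108/4253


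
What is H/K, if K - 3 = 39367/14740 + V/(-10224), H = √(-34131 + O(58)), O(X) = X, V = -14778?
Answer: 2093080*I*√34073/14894739 ≈ 25.939*I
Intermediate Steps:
H = I*√34073 (H = √(-34131 + 58) = √(-34073) = I*√34073 ≈ 184.59*I)
K = 14894739/2093080 (K = 3 + (39367/14740 - 14778/(-10224)) = 3 + (39367*(1/14740) - 14778*(-1/10224)) = 3 + (39367/14740 + 821/568) = 3 + 8615499/2093080 = 14894739/2093080 ≈ 7.1162)
H/K = (I*√34073)/(14894739/2093080) = (I*√34073)*(2093080/14894739) = 2093080*I*√34073/14894739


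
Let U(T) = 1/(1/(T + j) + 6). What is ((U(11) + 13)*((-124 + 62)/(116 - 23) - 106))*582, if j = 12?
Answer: -113606400/139 ≈ -8.1731e+5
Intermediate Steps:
U(T) = 1/(6 + 1/(12 + T)) (U(T) = 1/(1/(T + 12) + 6) = 1/(1/(12 + T) + 6) = 1/(6 + 1/(12 + T)))
((U(11) + 13)*((-124 + 62)/(116 - 23) - 106))*582 = (((12 + 11)/(73 + 6*11) + 13)*((-124 + 62)/(116 - 23) - 106))*582 = ((23/(73 + 66) + 13)*(-62/93 - 106))*582 = ((23/139 + 13)*(-62*1/93 - 106))*582 = (((1/139)*23 + 13)*(-⅔ - 106))*582 = ((23/139 + 13)*(-320/3))*582 = ((1830/139)*(-320/3))*582 = -195200/139*582 = -113606400/139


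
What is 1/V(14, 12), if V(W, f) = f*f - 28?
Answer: 1/116 ≈ 0.0086207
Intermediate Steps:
V(W, f) = -28 + f² (V(W, f) = f² - 28 = -28 + f²)
1/V(14, 12) = 1/(-28 + 12²) = 1/(-28 + 144) = 1/116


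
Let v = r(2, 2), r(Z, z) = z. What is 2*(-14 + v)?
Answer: -24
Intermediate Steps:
v = 2
2*(-14 + v) = 2*(-14 + 2) = 2*(-12) = -24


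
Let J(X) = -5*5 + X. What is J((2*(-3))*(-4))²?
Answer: 1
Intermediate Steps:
J(X) = -25 + X
J((2*(-3))*(-4))² = (-25 + (2*(-3))*(-4))² = (-25 - 6*(-4))² = (-25 + 24)² = (-1)² = 1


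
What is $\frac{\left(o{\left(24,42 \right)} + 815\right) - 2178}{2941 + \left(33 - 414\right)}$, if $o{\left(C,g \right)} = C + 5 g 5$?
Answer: $- \frac{289}{2560} \approx -0.11289$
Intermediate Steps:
$o{\left(C,g \right)} = C + 25 g$
$\frac{\left(o{\left(24,42 \right)} + 815\right) - 2178}{2941 + \left(33 - 414\right)} = \frac{\left(\left(24 + 25 \cdot 42\right) + 815\right) - 2178}{2941 + \left(33 - 414\right)} = \frac{\left(\left(24 + 1050\right) + 815\right) - 2178}{2941 + \left(33 - 414\right)} = \frac{\left(1074 + 815\right) - 2178}{2941 - 381} = \frac{1889 - 2178}{2560} = \left(-289\right) \frac{1}{2560} = - \frac{289}{2560}$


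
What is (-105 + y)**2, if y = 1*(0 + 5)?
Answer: 10000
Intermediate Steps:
y = 5 (y = 1*5 = 5)
(-105 + y)**2 = (-105 + 5)**2 = (-100)**2 = 10000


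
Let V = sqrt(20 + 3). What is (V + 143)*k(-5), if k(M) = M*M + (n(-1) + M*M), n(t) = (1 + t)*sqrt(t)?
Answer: 7150 + 50*sqrt(23) ≈ 7389.8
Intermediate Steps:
V = sqrt(23) ≈ 4.7958
n(t) = sqrt(t)*(1 + t)
k(M) = 2*M**2 (k(M) = M*M + (sqrt(-1)*(1 - 1) + M*M) = M**2 + (I*0 + M**2) = M**2 + (0 + M**2) = M**2 + M**2 = 2*M**2)
(V + 143)*k(-5) = (sqrt(23) + 143)*(2*(-5)**2) = (143 + sqrt(23))*(2*25) = (143 + sqrt(23))*50 = 7150 + 50*sqrt(23)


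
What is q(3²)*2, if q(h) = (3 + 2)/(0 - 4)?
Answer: -5/2 ≈ -2.5000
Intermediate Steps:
q(h) = -5/4 (q(h) = 5/(-4) = 5*(-¼) = -5/4)
q(3²)*2 = -5/4*2 = -5/2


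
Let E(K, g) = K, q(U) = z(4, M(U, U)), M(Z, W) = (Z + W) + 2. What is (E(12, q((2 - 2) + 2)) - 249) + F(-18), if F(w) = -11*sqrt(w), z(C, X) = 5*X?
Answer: -237 - 33*I*sqrt(2) ≈ -237.0 - 46.669*I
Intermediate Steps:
M(Z, W) = 2 + W + Z (M(Z, W) = (W + Z) + 2 = 2 + W + Z)
q(U) = 10 + 10*U (q(U) = 5*(2 + U + U) = 5*(2 + 2*U) = 10 + 10*U)
(E(12, q((2 - 2) + 2)) - 249) + F(-18) = (12 - 249) - 33*I*sqrt(2) = -237 - 33*I*sqrt(2)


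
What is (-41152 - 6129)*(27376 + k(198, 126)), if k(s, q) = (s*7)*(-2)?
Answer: -1163301724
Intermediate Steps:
k(s, q) = -14*s (k(s, q) = (7*s)*(-2) = -14*s)
(-41152 - 6129)*(27376 + k(198, 126)) = (-41152 - 6129)*(27376 - 14*198) = -47281*(27376 - 2772) = -47281*24604 = -1163301724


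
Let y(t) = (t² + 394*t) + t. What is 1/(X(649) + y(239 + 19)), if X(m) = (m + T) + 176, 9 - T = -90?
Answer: 1/169398 ≈ 5.9033e-6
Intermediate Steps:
T = 99 (T = 9 - 1*(-90) = 9 + 90 = 99)
y(t) = t² + 395*t
X(m) = 275 + m (X(m) = (m + 99) + 176 = (99 + m) + 176 = 275 + m)
1/(X(649) + y(239 + 19)) = 1/((275 + 649) + (239 + 19)*(395 + (239 + 19))) = 1/(924 + 258*(395 + 258)) = 1/(924 + 258*653) = 1/(924 + 168474) = 1/169398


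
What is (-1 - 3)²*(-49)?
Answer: -784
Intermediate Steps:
(-1 - 3)²*(-49) = (-4)²*(-49) = 16*(-49) = -784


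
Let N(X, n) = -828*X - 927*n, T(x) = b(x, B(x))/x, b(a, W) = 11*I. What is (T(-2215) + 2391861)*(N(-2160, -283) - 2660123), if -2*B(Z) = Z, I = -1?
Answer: -3228065012316052/2215 ≈ -1.4574e+12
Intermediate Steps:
B(Z) = -Z/2
b(a, W) = -11 (b(a, W) = 11*(-1) = -11)
T(x) = -11/x
N(X, n) = -927*n - 828*X
(T(-2215) + 2391861)*(N(-2160, -283) - 2660123) = (-11/(-2215) + 2391861)*((-927*(-283) - 828*(-2160)) - 2660123) = (-11*(-1/2215) + 2391861)*((262341 + 1788480) - 2660123) = (11/2215 + 2391861)*(2050821 - 2660123) = (5297972126/2215)*(-609302) = -3228065012316052/2215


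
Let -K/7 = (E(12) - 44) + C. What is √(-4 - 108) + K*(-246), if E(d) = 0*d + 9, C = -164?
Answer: -342678 + 4*I*√7 ≈ -3.4268e+5 + 10.583*I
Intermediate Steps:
E(d) = 9 (E(d) = 0 + 9 = 9)
K = 1393 (K = -7*((9 - 44) - 164) = -7*(-35 - 164) = -7*(-199) = 1393)
√(-4 - 108) + K*(-246) = √(-4 - 108) + 1393*(-246) = √(-112) - 342678 = 4*I*√7 - 342678 = -342678 + 4*I*√7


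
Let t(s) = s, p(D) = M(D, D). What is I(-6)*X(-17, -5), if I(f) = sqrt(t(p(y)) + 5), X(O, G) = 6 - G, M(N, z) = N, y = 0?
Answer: 11*sqrt(5) ≈ 24.597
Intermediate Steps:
p(D) = D
I(f) = sqrt(5) (I(f) = sqrt(0 + 5) = sqrt(5))
I(-6)*X(-17, -5) = sqrt(5)*(6 - 1*(-5)) = sqrt(5)*(6 + 5) = sqrt(5)*11 = 11*sqrt(5)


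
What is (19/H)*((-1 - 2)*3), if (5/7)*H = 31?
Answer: -855/217 ≈ -3.9401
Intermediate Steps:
H = 217/5 (H = (7/5)*31 = 217/5 ≈ 43.400)
(19/H)*((-1 - 2)*3) = (19/(217/5))*((-1 - 2)*3) = ((5/217)*19)*(-3*3) = (95/217)*(-9) = -855/217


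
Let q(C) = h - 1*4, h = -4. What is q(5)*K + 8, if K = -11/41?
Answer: 416/41 ≈ 10.146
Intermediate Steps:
q(C) = -8 (q(C) = -4 - 1*4 = -4 - 4 = -8)
K = -11/41 (K = -11*1/41 = -11/41 ≈ -0.26829)
q(5)*K + 8 = -8*(-11/41) + 8 = 88/41 + 8 = 416/41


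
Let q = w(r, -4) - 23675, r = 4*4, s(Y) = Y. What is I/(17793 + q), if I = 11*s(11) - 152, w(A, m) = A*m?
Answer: 31/5946 ≈ 0.0052136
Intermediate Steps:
r = 16
I = -31 (I = 11*11 - 152 = 121 - 152 = -31)
q = -23739 (q = 16*(-4) - 23675 = -64 - 23675 = -23739)
I/(17793 + q) = -31/(17793 - 23739) = -31/(-5946) = -31*(-1/5946) = 31/5946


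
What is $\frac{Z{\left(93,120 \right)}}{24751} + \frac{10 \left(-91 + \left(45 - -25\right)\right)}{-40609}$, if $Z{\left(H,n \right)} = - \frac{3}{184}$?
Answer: $\frac{956256813}{184940858056} \approx 0.0051706$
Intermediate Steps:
$Z{\left(H,n \right)} = - \frac{3}{184}$ ($Z{\left(H,n \right)} = \left(-3\right) \frac{1}{184} = - \frac{3}{184}$)
$\frac{Z{\left(93,120 \right)}}{24751} + \frac{10 \left(-91 + \left(45 - -25\right)\right)}{-40609} = - \frac{3}{184 \cdot 24751} + \frac{10 \left(-91 + \left(45 - -25\right)\right)}{-40609} = \left(- \frac{3}{184}\right) \frac{1}{24751} + 10 \left(-91 + \left(45 + 25\right)\right) \left(- \frac{1}{40609}\right) = - \frac{3}{4554184} + 10 \left(-91 + 70\right) \left(- \frac{1}{40609}\right) = - \frac{3}{4554184} + 10 \left(-21\right) \left(- \frac{1}{40609}\right) = - \frac{3}{4554184} - - \frac{210}{40609} = - \frac{3}{4554184} + \frac{210}{40609} = \frac{956256813}{184940858056}$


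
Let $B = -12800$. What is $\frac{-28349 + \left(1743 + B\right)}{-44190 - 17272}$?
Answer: $\frac{19703}{30731} \approx 0.64114$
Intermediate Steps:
$\frac{-28349 + \left(1743 + B\right)}{-44190 - 17272} = \frac{-28349 + \left(1743 - 12800\right)}{-44190 - 17272} = \frac{-28349 - 11057}{-61462} = \left(-39406\right) \left(- \frac{1}{61462}\right) = \frac{19703}{30731}$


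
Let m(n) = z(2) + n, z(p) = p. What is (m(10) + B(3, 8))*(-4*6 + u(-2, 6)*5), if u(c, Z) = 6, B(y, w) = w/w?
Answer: 78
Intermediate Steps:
B(y, w) = 1
m(n) = 2 + n
(m(10) + B(3, 8))*(-4*6 + u(-2, 6)*5) = ((2 + 10) + 1)*(-4*6 + 6*5) = (12 + 1)*(-24 + 30) = 13*6 = 78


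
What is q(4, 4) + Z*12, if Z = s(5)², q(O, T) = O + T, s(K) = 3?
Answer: 116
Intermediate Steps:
Z = 9 (Z = 3² = 9)
q(4, 4) + Z*12 = (4 + 4) + 9*12 = 8 + 108 = 116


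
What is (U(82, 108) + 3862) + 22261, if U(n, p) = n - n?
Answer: 26123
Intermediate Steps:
U(n, p) = 0
(U(82, 108) + 3862) + 22261 = (0 + 3862) + 22261 = 3862 + 22261 = 26123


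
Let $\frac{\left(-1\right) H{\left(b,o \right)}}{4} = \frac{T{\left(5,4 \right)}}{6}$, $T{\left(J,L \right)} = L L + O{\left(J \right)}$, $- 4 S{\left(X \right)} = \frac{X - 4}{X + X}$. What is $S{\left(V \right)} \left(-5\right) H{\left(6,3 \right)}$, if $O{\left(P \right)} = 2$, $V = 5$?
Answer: $- \frac{3}{2} \approx -1.5$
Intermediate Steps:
$S{\left(X \right)} = - \frac{-4 + X}{8 X}$ ($S{\left(X \right)} = - \frac{\left(X - 4\right) \frac{1}{X + X}}{4} = - \frac{\left(-4 + X\right) \frac{1}{2 X}}{4} = - \frac{\frac{1}{2} \frac{1}{X} \left(-4 + X\right)}{4} = - \frac{-4 + X}{8 X}$)
$T{\left(J,L \right)} = 2 + L^{2}$ ($T{\left(J,L \right)} = L L + 2 = L^{2} + 2 = 2 + L^{2}$)
$H{\left(b,o \right)} = -12$ ($H{\left(b,o \right)} = - 4 \frac{2 + 4^{2}}{6} = - 4 \left(2 + 16\right) \frac{1}{6} = - 4 \cdot 18 \cdot \frac{1}{6} = \left(-4\right) 3 = -12$)
$S{\left(V \right)} \left(-5\right) H{\left(6,3 \right)} = \frac{4 - 5}{8 \cdot 5} \left(-5\right) \left(-12\right) = \frac{1}{8} \cdot \frac{1}{5} \left(4 - 5\right) \left(-5\right) \left(-12\right) = \frac{1}{8} \cdot \frac{1}{5} \left(-1\right) \left(-5\right) \left(-12\right) = \left(- \frac{1}{40}\right) \left(-5\right) \left(-12\right) = \frac{1}{8} \left(-12\right) = - \frac{3}{2}$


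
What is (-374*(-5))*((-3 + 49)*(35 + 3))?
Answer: 3268760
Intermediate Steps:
(-374*(-5))*((-3 + 49)*(35 + 3)) = 1870*(46*38) = 1870*1748 = 3268760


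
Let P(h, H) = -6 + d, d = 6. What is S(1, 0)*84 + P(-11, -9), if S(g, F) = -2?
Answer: -168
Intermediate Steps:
P(h, H) = 0 (P(h, H) = -6 + 6 = 0)
S(1, 0)*84 + P(-11, -9) = -2*84 + 0 = -168 + 0 = -168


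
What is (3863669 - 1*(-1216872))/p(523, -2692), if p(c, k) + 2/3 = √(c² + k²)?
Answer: 30483246/67683533 + 45724869*√7520393/67683533 ≈ 1853.1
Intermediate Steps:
p(c, k) = -⅔ + √(c² + k²)
(3863669 - 1*(-1216872))/p(523, -2692) = (3863669 - 1*(-1216872))/(-⅔ + √(523² + (-2692)²)) = (3863669 + 1216872)/(-⅔ + √(273529 + 7246864)) = 5080541/(-⅔ + √7520393)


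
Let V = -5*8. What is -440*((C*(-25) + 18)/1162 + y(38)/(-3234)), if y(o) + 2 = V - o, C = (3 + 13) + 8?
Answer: 2556040/12201 ≈ 209.49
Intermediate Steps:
V = -40
C = 24 (C = 16 + 8 = 24)
y(o) = -42 - o (y(o) = -2 + (-40 - o) = -42 - o)
-440*((C*(-25) + 18)/1162 + y(38)/(-3234)) = -440*((24*(-25) + 18)/1162 + (-42 - 1*38)/(-3234)) = -440*((-600 + 18)*(1/1162) + (-42 - 38)*(-1/3234)) = -440*(-582*1/1162 - 80*(-1/3234)) = -440*(-291/581 + 40/1617) = -440*(-63901/134211) = 2556040/12201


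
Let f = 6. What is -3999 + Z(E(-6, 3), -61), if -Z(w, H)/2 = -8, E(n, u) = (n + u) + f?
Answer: -3983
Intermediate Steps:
E(n, u) = 6 + n + u (E(n, u) = (n + u) + 6 = 6 + n + u)
Z(w, H) = 16 (Z(w, H) = -2*(-8) = 16)
-3999 + Z(E(-6, 3), -61) = -3999 + 16 = -3983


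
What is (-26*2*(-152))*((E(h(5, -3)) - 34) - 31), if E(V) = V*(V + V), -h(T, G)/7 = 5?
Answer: 18851040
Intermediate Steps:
h(T, G) = -35 (h(T, G) = -7*5 = -35)
E(V) = 2*V**2 (E(V) = V*(2*V) = 2*V**2)
(-26*2*(-152))*((E(h(5, -3)) - 34) - 31) = (-26*2*(-152))*((2*(-35)**2 - 34) - 31) = (-52*(-152))*((2*1225 - 34) - 31) = 7904*((2450 - 34) - 31) = 7904*(2416 - 31) = 7904*2385 = 18851040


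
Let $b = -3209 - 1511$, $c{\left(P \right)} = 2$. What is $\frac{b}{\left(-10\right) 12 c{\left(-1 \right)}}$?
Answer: $\frac{59}{3} \approx 19.667$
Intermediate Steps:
$b = -4720$
$\frac{b}{\left(-10\right) 12 c{\left(-1 \right)}} = - \frac{4720}{\left(-10\right) 12 \cdot 2} = - \frac{4720}{\left(-120\right) 2} = - \frac{4720}{-240} = \left(-4720\right) \left(- \frac{1}{240}\right) = \frac{59}{3}$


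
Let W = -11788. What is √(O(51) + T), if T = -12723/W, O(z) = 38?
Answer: √1357585649/5894 ≈ 6.2513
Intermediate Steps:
T = 12723/11788 (T = -12723/(-11788) = -12723*(-1/11788) = 12723/11788 ≈ 1.0793)
√(O(51) + T) = √(38 + 12723/11788) = √(460667/11788) = √1357585649/5894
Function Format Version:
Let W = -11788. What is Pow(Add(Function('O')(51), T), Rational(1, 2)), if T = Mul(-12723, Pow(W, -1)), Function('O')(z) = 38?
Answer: Mul(Rational(1, 5894), Pow(1357585649, Rational(1, 2))) ≈ 6.2513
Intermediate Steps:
T = Rational(12723, 11788) (T = Mul(-12723, Pow(-11788, -1)) = Mul(-12723, Rational(-1, 11788)) = Rational(12723, 11788) ≈ 1.0793)
Pow(Add(Function('O')(51), T), Rational(1, 2)) = Pow(Add(38, Rational(12723, 11788)), Rational(1, 2)) = Pow(Rational(460667, 11788), Rational(1, 2)) = Mul(Rational(1, 5894), Pow(1357585649, Rational(1, 2)))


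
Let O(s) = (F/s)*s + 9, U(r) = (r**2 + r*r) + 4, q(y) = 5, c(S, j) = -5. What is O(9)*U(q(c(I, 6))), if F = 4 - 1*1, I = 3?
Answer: 648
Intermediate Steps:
F = 3 (F = 4 - 1 = 3)
U(r) = 4 + 2*r**2 (U(r) = (r**2 + r**2) + 4 = 2*r**2 + 4 = 4 + 2*r**2)
O(s) = 12 (O(s) = (3/s)*s + 9 = 3 + 9 = 12)
O(9)*U(q(c(I, 6))) = 12*(4 + 2*5**2) = 12*(4 + 2*25) = 12*(4 + 50) = 12*54 = 648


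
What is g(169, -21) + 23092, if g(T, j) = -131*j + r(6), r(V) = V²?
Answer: 25879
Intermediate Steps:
g(T, j) = 36 - 131*j (g(T, j) = -131*j + 6² = -131*j + 36 = 36 - 131*j)
g(169, -21) + 23092 = (36 - 131*(-21)) + 23092 = (36 + 2751) + 23092 = 2787 + 23092 = 25879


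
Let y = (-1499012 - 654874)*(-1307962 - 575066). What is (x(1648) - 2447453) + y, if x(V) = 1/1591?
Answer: 6452817892173806/1591 ≈ 4.0558e+12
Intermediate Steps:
y = 4055827646808 (y = -2153886*(-1883028) = 4055827646808)
x(V) = 1/1591
(x(1648) - 2447453) + y = (1/1591 - 2447453) + 4055827646808 = -3893897722/1591 + 4055827646808 = 6452817892173806/1591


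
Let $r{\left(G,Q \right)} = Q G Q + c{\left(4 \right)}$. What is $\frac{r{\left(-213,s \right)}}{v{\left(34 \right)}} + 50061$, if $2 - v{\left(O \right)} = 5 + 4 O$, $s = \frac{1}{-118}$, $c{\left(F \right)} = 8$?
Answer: $\frac{96889750417}{1935436} \approx 50061.0$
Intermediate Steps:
$s = - \frac{1}{118} \approx -0.0084746$
$r{\left(G,Q \right)} = 8 + G Q^{2}$ ($r{\left(G,Q \right)} = Q G Q + 8 = G Q Q + 8 = G Q^{2} + 8 = 8 + G Q^{2}$)
$v{\left(O \right)} = -3 - 4 O$ ($v{\left(O \right)} = 2 - \left(5 + 4 O\right) = -3 - 4 O$)
$\frac{r{\left(-213,s \right)}}{v{\left(34 \right)}} + 50061 = \frac{8 - 213 \left(- \frac{1}{118}\right)^{2}}{-3 - 136} + 50061 = \frac{8 - \frac{213}{13924}}{-3 - 136} + 50061 = \frac{8 - \frac{213}{13924}}{-139} + 50061 = \frac{111179}{13924} \left(- \frac{1}{139}\right) + 50061 = - \frac{111179}{1935436} + 50061 = \frac{96889750417}{1935436}$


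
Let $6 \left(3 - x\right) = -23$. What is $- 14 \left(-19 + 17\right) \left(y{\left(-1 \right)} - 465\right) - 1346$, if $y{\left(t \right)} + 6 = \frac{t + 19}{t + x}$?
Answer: $- \frac{72238}{5} \approx -14448.0$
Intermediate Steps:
$x = \frac{41}{6}$ ($x = 3 - - \frac{23}{6} = 3 + \frac{23}{6} = \frac{41}{6} \approx 6.8333$)
$y{\left(t \right)} = -6 + \frac{19 + t}{\frac{41}{6} + t}$ ($y{\left(t \right)} = -6 + \frac{t + 19}{t + \frac{41}{6}} = -6 + \frac{19 + t}{\frac{41}{6} + t}$)
$- 14 \left(-19 + 17\right) \left(y{\left(-1 \right)} - 465\right) - 1346 = - 14 \left(-19 + 17\right) \left(\frac{6 \left(-22 - -5\right)}{41 + 6 \left(-1\right)} - 465\right) - 1346 = \left(-14\right) \left(-2\right) \left(\frac{6 \left(-22 + 5\right)}{41 - 6} - 465\right) - 1346 = 28 \left(6 \cdot \frac{1}{35} \left(-17\right) - 465\right) - 1346 = 28 \left(- \frac{102}{35} - 465\right) - 1346 = 28 \left(- \frac{16377}{35}\right) - 1346 = - \frac{65508}{5} - 1346 = - \frac{72238}{5}$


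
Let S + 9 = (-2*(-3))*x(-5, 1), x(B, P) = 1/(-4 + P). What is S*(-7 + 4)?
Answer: 33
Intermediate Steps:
S = -11 (S = -9 + (-2*(-3))/(-4 + 1) = -9 + 6/(-3) = -9 + 6*(-1/3) = -9 - 2 = -11)
S*(-7 + 4) = -11*(-7 + 4) = -11*(-3) = 33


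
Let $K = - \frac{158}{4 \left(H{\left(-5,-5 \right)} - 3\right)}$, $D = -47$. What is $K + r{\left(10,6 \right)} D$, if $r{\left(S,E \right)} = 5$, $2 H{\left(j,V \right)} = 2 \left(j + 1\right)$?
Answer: $- \frac{3211}{14} \approx -229.36$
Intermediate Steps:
$H{\left(j,V \right)} = 1 + j$ ($H{\left(j,V \right)} = \frac{2 \left(j + 1\right)}{2} = \frac{2 \left(1 + j\right)}{2} = \frac{2 + 2 j}{2} = 1 + j$)
$K = \frac{79}{14}$ ($K = - \frac{158}{4 \left(\left(1 - 5\right) - 3\right)} = - \frac{158}{4 \left(-4 - 3\right)} = - \frac{158}{4 \left(-7\right)} = - \frac{158}{-28} = \left(-158\right) \left(- \frac{1}{28}\right) = \frac{79}{14} \approx 5.6429$)
$K + r{\left(10,6 \right)} D = \frac{79}{14} + 5 \left(-47\right) = \frac{79}{14} - 235 = - \frac{3211}{14}$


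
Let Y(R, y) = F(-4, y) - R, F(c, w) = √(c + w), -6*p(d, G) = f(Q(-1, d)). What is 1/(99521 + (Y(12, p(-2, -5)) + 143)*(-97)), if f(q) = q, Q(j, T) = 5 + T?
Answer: 19292/1674825097 + 97*I*√2/5024475291 ≈ 1.1519e-5 + 2.7302e-8*I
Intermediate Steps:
p(d, G) = -⅚ - d/6 (p(d, G) = -(5 + d)/6 = -⅚ - d/6)
Y(R, y) = √(-4 + y) - R
1/(99521 + (Y(12, p(-2, -5)) + 143)*(-97)) = 1/(99521 + ((√(-4 + (-⅚ - ⅙*(-2))) - 1*12) + 143)*(-97)) = 1/(99521 + ((√(-4 + (-⅚ + ⅓)) - 12) + 143)*(-97)) = 1/(99521 + ((√(-4 - ½) - 12) + 143)*(-97)) = 1/(99521 + ((√(-9/2) - 12) + 143)*(-97)) = 1/(99521 + ((3*I*√2/2 - 12) + 143)*(-97)) = 1/(99521 + ((-12 + 3*I*√2/2) + 143)*(-97)) = 1/(99521 + (131 + 3*I*√2/2)*(-97)) = 1/(99521 + (-12707 - 291*I*√2/2)) = 1/(86814 - 291*I*√2/2)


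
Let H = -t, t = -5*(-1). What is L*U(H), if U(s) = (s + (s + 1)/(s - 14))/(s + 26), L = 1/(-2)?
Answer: 13/114 ≈ 0.11404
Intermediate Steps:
L = -½ ≈ -0.50000
t = 5
H = -5 (H = -1*5 = -5)
U(s) = (s + (1 + s)/(-14 + s))/(26 + s)
L*U(H) = -(1 + (-5)² - 13*(-5))/(2*(-364 + (-5)² + 12*(-5))) = -(1 + 25 + 65)/(2*(-364 + 25 - 60)) = -91/(2*(-399)) = -(-1)*91/798 = -½*(-13/57) = 13/114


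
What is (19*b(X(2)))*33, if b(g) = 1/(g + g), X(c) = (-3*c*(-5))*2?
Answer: 209/40 ≈ 5.2250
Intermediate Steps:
X(c) = 30*c (X(c) = (15*c)*2 = 30*c)
b(g) = 1/(2*g)
(19*b(X(2)))*33 = (19*(1/(2*((30*2)))))*33 = (19*((½)/60))*33 = (19*((½)*(1/60)))*33 = (19*(1/120))*33 = (19/120)*33 = 209/40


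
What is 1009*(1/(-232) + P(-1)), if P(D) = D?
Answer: -235097/232 ≈ -1013.3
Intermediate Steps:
1009*(1/(-232) + P(-1)) = 1009*(1/(-232) - 1) = 1009*(-1/232 - 1) = 1009*(-233/232) = -235097/232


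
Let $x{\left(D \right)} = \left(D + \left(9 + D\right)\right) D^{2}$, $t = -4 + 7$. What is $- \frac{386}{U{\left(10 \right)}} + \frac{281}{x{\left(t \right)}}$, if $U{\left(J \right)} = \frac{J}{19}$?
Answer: $- \frac{98728}{135} \approx -731.32$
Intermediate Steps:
$U{\left(J \right)} = \frac{J}{19}$ ($U{\left(J \right)} = J \frac{1}{19} = \frac{J}{19}$)
$t = 3$
$x{\left(D \right)} = D^{2} \left(9 + 2 D\right)$ ($x{\left(D \right)} = \left(9 + 2 D\right) D^{2} = D^{2} \left(9 + 2 D\right)$)
$- \frac{386}{U{\left(10 \right)}} + \frac{281}{x{\left(t \right)}} = - \frac{386}{\frac{1}{19} \cdot 10} + \frac{281}{3^{2} \left(9 + 2 \cdot 3\right)} = - \frac{386}{\frac{10}{19}} + \frac{281}{9 \left(9 + 6\right)} = \left(-386\right) \frac{19}{10} + \frac{281}{9 \cdot 15} = - \frac{3667}{5} + \frac{281}{135} = - \frac{98728}{135}$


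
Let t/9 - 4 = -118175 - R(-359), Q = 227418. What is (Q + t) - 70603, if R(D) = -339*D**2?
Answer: 392309207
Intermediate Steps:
t = 392152392 (t = 36 + 9*(-118175 - (-339)*(-359)**2) = 36 + 9*(-118175 - (-339)*128881) = 36 + 9*(-118175 - 1*(-43690659)) = 36 + 9*(-118175 + 43690659) = 36 + 9*43572484 = 36 + 392152356 = 392152392)
(Q + t) - 70603 = (227418 + 392152392) - 70603 = 392379810 - 70603 = 392309207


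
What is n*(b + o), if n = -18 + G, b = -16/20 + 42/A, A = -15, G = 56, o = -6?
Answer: -1824/5 ≈ -364.80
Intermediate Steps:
b = -18/5 (b = -16/20 + 42/(-15) = -16*1/20 + 42*(-1/15) = -⅘ - 14/5 = -18/5 ≈ -3.6000)
n = 38 (n = -18 + 56 = 38)
n*(b + o) = 38*(-18/5 - 6) = 38*(-48/5) = -1824/5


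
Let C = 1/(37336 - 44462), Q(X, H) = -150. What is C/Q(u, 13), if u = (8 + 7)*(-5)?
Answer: 1/1068900 ≈ 9.3554e-7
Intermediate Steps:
u = -75 (u = 15*(-5) = -75)
C = -1/7126 (C = 1/(-7126) = -1/7126 ≈ -0.00014033)
C/Q(u, 13) = -1/7126/(-150) = -1/7126*(-1/150) = 1/1068900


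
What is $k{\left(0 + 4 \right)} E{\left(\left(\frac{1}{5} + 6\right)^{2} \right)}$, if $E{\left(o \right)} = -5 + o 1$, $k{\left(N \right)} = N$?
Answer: $\frac{3344}{25} \approx 133.76$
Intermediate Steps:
$E{\left(o \right)} = -5 + o$
$k{\left(0 + 4 \right)} E{\left(\left(\frac{1}{5} + 6\right)^{2} \right)} = \left(0 + 4\right) \left(-5 + \left(\frac{1}{5} + 6\right)^{2}\right) = 4 \left(-5 + \left(\frac{1}{5} + 6\right)^{2}\right) = 4 \left(-5 + \left(\frac{31}{5}\right)^{2}\right) = 4 \left(-5 + \frac{961}{25}\right) = 4 \cdot \frac{836}{25} = \frac{3344}{25}$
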